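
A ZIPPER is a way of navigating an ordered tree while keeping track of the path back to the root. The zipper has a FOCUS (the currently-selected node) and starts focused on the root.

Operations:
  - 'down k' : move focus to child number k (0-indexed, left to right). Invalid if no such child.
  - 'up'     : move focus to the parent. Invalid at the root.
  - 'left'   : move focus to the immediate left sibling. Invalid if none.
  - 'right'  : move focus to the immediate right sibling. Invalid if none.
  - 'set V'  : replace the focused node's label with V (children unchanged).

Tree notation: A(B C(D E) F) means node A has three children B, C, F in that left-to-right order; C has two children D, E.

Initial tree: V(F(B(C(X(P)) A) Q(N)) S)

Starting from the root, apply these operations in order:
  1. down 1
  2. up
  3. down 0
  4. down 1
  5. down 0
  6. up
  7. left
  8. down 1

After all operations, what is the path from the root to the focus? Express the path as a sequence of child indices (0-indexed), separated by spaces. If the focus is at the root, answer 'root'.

Answer: 0 0 1

Derivation:
Step 1 (down 1): focus=S path=1 depth=1 children=[] left=['F'] right=[] parent=V
Step 2 (up): focus=V path=root depth=0 children=['F', 'S'] (at root)
Step 3 (down 0): focus=F path=0 depth=1 children=['B', 'Q'] left=[] right=['S'] parent=V
Step 4 (down 1): focus=Q path=0/1 depth=2 children=['N'] left=['B'] right=[] parent=F
Step 5 (down 0): focus=N path=0/1/0 depth=3 children=[] left=[] right=[] parent=Q
Step 6 (up): focus=Q path=0/1 depth=2 children=['N'] left=['B'] right=[] parent=F
Step 7 (left): focus=B path=0/0 depth=2 children=['C', 'A'] left=[] right=['Q'] parent=F
Step 8 (down 1): focus=A path=0/0/1 depth=3 children=[] left=['C'] right=[] parent=B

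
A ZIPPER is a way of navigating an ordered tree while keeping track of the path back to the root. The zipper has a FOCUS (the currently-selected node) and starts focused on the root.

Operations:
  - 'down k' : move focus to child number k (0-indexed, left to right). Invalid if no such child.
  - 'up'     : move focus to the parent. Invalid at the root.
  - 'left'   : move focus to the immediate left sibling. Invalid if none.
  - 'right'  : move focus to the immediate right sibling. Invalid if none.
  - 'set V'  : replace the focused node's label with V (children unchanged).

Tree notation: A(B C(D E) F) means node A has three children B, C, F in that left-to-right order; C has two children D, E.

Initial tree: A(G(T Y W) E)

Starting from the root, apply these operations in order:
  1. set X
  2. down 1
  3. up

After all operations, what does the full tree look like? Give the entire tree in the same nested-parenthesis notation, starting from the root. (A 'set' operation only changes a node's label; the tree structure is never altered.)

Step 1 (set X): focus=X path=root depth=0 children=['G', 'E'] (at root)
Step 2 (down 1): focus=E path=1 depth=1 children=[] left=['G'] right=[] parent=X
Step 3 (up): focus=X path=root depth=0 children=['G', 'E'] (at root)

Answer: X(G(T Y W) E)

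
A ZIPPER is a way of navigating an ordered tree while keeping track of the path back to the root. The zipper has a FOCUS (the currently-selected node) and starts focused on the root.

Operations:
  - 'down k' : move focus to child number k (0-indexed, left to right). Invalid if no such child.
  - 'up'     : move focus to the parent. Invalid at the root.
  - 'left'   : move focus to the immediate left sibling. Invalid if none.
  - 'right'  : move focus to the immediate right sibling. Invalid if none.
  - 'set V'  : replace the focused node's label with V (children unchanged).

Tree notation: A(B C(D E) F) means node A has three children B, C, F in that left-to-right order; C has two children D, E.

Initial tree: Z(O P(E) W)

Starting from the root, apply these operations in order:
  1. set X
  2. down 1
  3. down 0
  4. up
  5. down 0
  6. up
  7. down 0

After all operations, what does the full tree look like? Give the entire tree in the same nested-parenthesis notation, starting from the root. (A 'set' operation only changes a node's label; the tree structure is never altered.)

Step 1 (set X): focus=X path=root depth=0 children=['O', 'P', 'W'] (at root)
Step 2 (down 1): focus=P path=1 depth=1 children=['E'] left=['O'] right=['W'] parent=X
Step 3 (down 0): focus=E path=1/0 depth=2 children=[] left=[] right=[] parent=P
Step 4 (up): focus=P path=1 depth=1 children=['E'] left=['O'] right=['W'] parent=X
Step 5 (down 0): focus=E path=1/0 depth=2 children=[] left=[] right=[] parent=P
Step 6 (up): focus=P path=1 depth=1 children=['E'] left=['O'] right=['W'] parent=X
Step 7 (down 0): focus=E path=1/0 depth=2 children=[] left=[] right=[] parent=P

Answer: X(O P(E) W)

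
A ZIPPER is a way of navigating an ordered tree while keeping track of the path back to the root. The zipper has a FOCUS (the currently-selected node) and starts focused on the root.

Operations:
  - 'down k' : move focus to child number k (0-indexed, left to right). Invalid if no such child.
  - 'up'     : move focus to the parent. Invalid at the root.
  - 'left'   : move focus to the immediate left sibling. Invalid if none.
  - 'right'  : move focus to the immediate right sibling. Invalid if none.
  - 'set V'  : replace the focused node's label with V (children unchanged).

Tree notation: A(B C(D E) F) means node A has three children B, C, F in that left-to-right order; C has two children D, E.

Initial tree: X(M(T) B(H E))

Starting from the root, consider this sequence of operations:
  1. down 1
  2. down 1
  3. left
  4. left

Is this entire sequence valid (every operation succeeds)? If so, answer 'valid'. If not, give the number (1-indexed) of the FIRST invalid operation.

Answer: 4

Derivation:
Step 1 (down 1): focus=B path=1 depth=1 children=['H', 'E'] left=['M'] right=[] parent=X
Step 2 (down 1): focus=E path=1/1 depth=2 children=[] left=['H'] right=[] parent=B
Step 3 (left): focus=H path=1/0 depth=2 children=[] left=[] right=['E'] parent=B
Step 4 (left): INVALID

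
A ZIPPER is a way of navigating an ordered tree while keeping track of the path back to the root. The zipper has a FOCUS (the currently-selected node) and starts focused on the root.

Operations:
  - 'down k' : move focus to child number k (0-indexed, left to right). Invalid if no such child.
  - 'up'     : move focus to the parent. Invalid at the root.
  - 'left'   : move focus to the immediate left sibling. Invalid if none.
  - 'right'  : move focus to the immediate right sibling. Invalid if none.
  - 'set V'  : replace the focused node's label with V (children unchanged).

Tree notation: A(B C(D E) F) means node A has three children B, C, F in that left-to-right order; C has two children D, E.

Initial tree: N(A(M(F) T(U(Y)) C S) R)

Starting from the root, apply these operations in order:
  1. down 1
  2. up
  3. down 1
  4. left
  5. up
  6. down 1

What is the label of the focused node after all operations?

Step 1 (down 1): focus=R path=1 depth=1 children=[] left=['A'] right=[] parent=N
Step 2 (up): focus=N path=root depth=0 children=['A', 'R'] (at root)
Step 3 (down 1): focus=R path=1 depth=1 children=[] left=['A'] right=[] parent=N
Step 4 (left): focus=A path=0 depth=1 children=['M', 'T', 'C', 'S'] left=[] right=['R'] parent=N
Step 5 (up): focus=N path=root depth=0 children=['A', 'R'] (at root)
Step 6 (down 1): focus=R path=1 depth=1 children=[] left=['A'] right=[] parent=N

Answer: R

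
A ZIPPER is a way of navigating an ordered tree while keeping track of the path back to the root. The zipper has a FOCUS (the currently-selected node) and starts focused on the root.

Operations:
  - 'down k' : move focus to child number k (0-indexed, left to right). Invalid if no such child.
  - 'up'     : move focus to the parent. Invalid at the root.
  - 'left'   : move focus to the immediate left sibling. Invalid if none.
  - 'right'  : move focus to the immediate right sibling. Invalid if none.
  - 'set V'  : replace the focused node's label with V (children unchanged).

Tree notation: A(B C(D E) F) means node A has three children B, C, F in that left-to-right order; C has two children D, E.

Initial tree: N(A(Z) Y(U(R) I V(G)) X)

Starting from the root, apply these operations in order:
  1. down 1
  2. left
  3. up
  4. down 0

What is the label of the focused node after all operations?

Step 1 (down 1): focus=Y path=1 depth=1 children=['U', 'I', 'V'] left=['A'] right=['X'] parent=N
Step 2 (left): focus=A path=0 depth=1 children=['Z'] left=[] right=['Y', 'X'] parent=N
Step 3 (up): focus=N path=root depth=0 children=['A', 'Y', 'X'] (at root)
Step 4 (down 0): focus=A path=0 depth=1 children=['Z'] left=[] right=['Y', 'X'] parent=N

Answer: A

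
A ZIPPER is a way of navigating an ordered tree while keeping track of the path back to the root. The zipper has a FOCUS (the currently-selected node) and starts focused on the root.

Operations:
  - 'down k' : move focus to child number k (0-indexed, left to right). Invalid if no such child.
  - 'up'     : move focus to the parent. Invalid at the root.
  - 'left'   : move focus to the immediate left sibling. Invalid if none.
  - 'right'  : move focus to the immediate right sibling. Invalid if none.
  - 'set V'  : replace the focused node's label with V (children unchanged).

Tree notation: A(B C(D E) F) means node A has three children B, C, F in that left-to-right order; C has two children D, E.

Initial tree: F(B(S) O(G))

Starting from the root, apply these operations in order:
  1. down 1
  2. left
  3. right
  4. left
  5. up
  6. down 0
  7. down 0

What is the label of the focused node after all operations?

Step 1 (down 1): focus=O path=1 depth=1 children=['G'] left=['B'] right=[] parent=F
Step 2 (left): focus=B path=0 depth=1 children=['S'] left=[] right=['O'] parent=F
Step 3 (right): focus=O path=1 depth=1 children=['G'] left=['B'] right=[] parent=F
Step 4 (left): focus=B path=0 depth=1 children=['S'] left=[] right=['O'] parent=F
Step 5 (up): focus=F path=root depth=0 children=['B', 'O'] (at root)
Step 6 (down 0): focus=B path=0 depth=1 children=['S'] left=[] right=['O'] parent=F
Step 7 (down 0): focus=S path=0/0 depth=2 children=[] left=[] right=[] parent=B

Answer: S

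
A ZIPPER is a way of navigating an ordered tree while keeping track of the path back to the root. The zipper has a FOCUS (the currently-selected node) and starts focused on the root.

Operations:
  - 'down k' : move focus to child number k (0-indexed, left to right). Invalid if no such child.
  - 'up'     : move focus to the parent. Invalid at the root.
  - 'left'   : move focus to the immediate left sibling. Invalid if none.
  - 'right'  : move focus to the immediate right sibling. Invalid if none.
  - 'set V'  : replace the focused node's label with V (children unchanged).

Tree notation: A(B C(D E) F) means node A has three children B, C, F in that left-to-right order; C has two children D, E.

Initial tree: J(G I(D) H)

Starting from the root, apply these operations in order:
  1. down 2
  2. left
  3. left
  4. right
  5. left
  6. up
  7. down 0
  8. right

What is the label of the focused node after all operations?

Answer: I

Derivation:
Step 1 (down 2): focus=H path=2 depth=1 children=[] left=['G', 'I'] right=[] parent=J
Step 2 (left): focus=I path=1 depth=1 children=['D'] left=['G'] right=['H'] parent=J
Step 3 (left): focus=G path=0 depth=1 children=[] left=[] right=['I', 'H'] parent=J
Step 4 (right): focus=I path=1 depth=1 children=['D'] left=['G'] right=['H'] parent=J
Step 5 (left): focus=G path=0 depth=1 children=[] left=[] right=['I', 'H'] parent=J
Step 6 (up): focus=J path=root depth=0 children=['G', 'I', 'H'] (at root)
Step 7 (down 0): focus=G path=0 depth=1 children=[] left=[] right=['I', 'H'] parent=J
Step 8 (right): focus=I path=1 depth=1 children=['D'] left=['G'] right=['H'] parent=J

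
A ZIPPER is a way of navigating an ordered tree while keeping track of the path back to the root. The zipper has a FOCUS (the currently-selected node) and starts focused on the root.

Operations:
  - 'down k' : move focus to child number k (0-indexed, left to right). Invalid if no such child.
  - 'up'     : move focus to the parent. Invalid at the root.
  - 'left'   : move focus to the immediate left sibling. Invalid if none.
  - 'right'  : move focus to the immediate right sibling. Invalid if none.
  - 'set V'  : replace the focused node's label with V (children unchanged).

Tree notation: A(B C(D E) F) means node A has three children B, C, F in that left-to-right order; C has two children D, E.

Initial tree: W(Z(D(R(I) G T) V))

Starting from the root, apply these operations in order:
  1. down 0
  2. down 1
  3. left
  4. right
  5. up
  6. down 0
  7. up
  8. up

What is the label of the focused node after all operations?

Step 1 (down 0): focus=Z path=0 depth=1 children=['D', 'V'] left=[] right=[] parent=W
Step 2 (down 1): focus=V path=0/1 depth=2 children=[] left=['D'] right=[] parent=Z
Step 3 (left): focus=D path=0/0 depth=2 children=['R', 'G', 'T'] left=[] right=['V'] parent=Z
Step 4 (right): focus=V path=0/1 depth=2 children=[] left=['D'] right=[] parent=Z
Step 5 (up): focus=Z path=0 depth=1 children=['D', 'V'] left=[] right=[] parent=W
Step 6 (down 0): focus=D path=0/0 depth=2 children=['R', 'G', 'T'] left=[] right=['V'] parent=Z
Step 7 (up): focus=Z path=0 depth=1 children=['D', 'V'] left=[] right=[] parent=W
Step 8 (up): focus=W path=root depth=0 children=['Z'] (at root)

Answer: W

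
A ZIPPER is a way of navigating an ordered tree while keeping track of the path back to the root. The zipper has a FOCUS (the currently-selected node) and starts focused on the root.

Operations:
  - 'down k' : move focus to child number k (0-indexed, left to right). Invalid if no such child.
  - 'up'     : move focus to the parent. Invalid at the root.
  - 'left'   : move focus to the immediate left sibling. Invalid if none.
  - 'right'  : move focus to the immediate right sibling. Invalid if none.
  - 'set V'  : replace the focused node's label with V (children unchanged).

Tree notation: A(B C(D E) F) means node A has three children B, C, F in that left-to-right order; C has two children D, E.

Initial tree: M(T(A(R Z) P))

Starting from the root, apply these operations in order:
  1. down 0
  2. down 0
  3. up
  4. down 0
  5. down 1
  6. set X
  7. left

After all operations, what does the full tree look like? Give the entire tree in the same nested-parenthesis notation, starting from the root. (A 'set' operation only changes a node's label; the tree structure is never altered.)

Answer: M(T(A(R X) P))

Derivation:
Step 1 (down 0): focus=T path=0 depth=1 children=['A', 'P'] left=[] right=[] parent=M
Step 2 (down 0): focus=A path=0/0 depth=2 children=['R', 'Z'] left=[] right=['P'] parent=T
Step 3 (up): focus=T path=0 depth=1 children=['A', 'P'] left=[] right=[] parent=M
Step 4 (down 0): focus=A path=0/0 depth=2 children=['R', 'Z'] left=[] right=['P'] parent=T
Step 5 (down 1): focus=Z path=0/0/1 depth=3 children=[] left=['R'] right=[] parent=A
Step 6 (set X): focus=X path=0/0/1 depth=3 children=[] left=['R'] right=[] parent=A
Step 7 (left): focus=R path=0/0/0 depth=3 children=[] left=[] right=['X'] parent=A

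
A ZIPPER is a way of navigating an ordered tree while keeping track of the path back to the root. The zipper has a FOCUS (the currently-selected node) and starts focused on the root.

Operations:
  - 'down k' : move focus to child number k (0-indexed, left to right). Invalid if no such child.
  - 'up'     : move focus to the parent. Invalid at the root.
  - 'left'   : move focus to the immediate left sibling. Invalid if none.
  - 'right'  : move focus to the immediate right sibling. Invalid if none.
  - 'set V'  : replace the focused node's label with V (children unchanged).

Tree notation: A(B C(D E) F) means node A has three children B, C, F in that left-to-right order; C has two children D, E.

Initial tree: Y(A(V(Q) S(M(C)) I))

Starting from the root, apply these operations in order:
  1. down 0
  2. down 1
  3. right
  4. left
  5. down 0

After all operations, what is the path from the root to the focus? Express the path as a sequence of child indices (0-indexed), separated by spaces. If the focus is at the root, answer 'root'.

Answer: 0 1 0

Derivation:
Step 1 (down 0): focus=A path=0 depth=1 children=['V', 'S', 'I'] left=[] right=[] parent=Y
Step 2 (down 1): focus=S path=0/1 depth=2 children=['M'] left=['V'] right=['I'] parent=A
Step 3 (right): focus=I path=0/2 depth=2 children=[] left=['V', 'S'] right=[] parent=A
Step 4 (left): focus=S path=0/1 depth=2 children=['M'] left=['V'] right=['I'] parent=A
Step 5 (down 0): focus=M path=0/1/0 depth=3 children=['C'] left=[] right=[] parent=S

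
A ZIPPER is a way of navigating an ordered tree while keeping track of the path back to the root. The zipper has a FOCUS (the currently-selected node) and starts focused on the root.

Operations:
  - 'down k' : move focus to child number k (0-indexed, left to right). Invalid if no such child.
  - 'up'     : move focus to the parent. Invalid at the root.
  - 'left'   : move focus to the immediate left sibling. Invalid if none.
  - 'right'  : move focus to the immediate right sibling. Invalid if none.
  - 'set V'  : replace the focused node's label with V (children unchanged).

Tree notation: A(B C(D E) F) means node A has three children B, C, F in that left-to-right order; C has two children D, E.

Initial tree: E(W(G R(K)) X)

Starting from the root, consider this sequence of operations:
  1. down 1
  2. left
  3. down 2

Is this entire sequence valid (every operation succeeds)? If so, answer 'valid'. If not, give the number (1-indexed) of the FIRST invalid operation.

Step 1 (down 1): focus=X path=1 depth=1 children=[] left=['W'] right=[] parent=E
Step 2 (left): focus=W path=0 depth=1 children=['G', 'R'] left=[] right=['X'] parent=E
Step 3 (down 2): INVALID

Answer: 3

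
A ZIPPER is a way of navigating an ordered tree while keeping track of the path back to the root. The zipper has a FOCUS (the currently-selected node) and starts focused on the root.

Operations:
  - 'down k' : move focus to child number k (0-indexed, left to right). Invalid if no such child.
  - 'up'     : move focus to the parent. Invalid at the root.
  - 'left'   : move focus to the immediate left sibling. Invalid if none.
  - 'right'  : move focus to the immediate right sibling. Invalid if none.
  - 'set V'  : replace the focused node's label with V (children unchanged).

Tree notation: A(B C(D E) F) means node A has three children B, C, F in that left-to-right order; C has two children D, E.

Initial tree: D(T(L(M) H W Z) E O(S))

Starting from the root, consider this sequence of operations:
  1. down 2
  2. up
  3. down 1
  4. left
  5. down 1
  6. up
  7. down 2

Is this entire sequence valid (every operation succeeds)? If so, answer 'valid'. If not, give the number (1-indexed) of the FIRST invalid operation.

Step 1 (down 2): focus=O path=2 depth=1 children=['S'] left=['T', 'E'] right=[] parent=D
Step 2 (up): focus=D path=root depth=0 children=['T', 'E', 'O'] (at root)
Step 3 (down 1): focus=E path=1 depth=1 children=[] left=['T'] right=['O'] parent=D
Step 4 (left): focus=T path=0 depth=1 children=['L', 'H', 'W', 'Z'] left=[] right=['E', 'O'] parent=D
Step 5 (down 1): focus=H path=0/1 depth=2 children=[] left=['L'] right=['W', 'Z'] parent=T
Step 6 (up): focus=T path=0 depth=1 children=['L', 'H', 'W', 'Z'] left=[] right=['E', 'O'] parent=D
Step 7 (down 2): focus=W path=0/2 depth=2 children=[] left=['L', 'H'] right=['Z'] parent=T

Answer: valid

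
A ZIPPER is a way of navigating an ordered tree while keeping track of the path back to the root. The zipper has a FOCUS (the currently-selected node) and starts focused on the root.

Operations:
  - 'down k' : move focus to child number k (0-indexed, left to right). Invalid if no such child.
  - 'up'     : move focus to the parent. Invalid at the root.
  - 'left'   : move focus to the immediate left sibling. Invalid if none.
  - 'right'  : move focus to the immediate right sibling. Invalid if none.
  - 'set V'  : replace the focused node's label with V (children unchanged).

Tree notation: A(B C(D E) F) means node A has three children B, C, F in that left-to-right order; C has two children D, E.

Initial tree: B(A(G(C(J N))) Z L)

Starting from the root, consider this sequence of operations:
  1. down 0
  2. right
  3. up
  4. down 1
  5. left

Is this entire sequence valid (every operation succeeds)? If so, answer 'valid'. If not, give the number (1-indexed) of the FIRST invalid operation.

Step 1 (down 0): focus=A path=0 depth=1 children=['G'] left=[] right=['Z', 'L'] parent=B
Step 2 (right): focus=Z path=1 depth=1 children=[] left=['A'] right=['L'] parent=B
Step 3 (up): focus=B path=root depth=0 children=['A', 'Z', 'L'] (at root)
Step 4 (down 1): focus=Z path=1 depth=1 children=[] left=['A'] right=['L'] parent=B
Step 5 (left): focus=A path=0 depth=1 children=['G'] left=[] right=['Z', 'L'] parent=B

Answer: valid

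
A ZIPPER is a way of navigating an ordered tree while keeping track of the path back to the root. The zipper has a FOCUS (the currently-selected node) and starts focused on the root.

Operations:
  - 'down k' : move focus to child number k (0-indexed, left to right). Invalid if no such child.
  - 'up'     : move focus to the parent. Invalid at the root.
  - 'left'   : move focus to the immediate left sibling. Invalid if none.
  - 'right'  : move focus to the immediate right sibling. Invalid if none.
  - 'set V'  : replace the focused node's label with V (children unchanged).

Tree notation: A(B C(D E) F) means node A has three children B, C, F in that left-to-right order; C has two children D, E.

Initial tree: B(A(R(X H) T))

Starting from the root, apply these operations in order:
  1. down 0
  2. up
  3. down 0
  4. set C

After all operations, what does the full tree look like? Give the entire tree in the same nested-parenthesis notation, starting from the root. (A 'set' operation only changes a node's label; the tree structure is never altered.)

Step 1 (down 0): focus=A path=0 depth=1 children=['R', 'T'] left=[] right=[] parent=B
Step 2 (up): focus=B path=root depth=0 children=['A'] (at root)
Step 3 (down 0): focus=A path=0 depth=1 children=['R', 'T'] left=[] right=[] parent=B
Step 4 (set C): focus=C path=0 depth=1 children=['R', 'T'] left=[] right=[] parent=B

Answer: B(C(R(X H) T))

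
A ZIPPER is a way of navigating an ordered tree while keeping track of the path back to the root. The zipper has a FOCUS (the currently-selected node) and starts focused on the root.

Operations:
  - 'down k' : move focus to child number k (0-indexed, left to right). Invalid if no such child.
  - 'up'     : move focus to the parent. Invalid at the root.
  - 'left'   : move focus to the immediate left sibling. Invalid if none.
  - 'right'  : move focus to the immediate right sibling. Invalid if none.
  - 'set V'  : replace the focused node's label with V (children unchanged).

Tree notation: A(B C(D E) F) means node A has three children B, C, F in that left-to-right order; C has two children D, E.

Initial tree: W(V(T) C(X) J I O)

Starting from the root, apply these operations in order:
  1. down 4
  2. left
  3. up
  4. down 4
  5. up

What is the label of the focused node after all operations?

Step 1 (down 4): focus=O path=4 depth=1 children=[] left=['V', 'C', 'J', 'I'] right=[] parent=W
Step 2 (left): focus=I path=3 depth=1 children=[] left=['V', 'C', 'J'] right=['O'] parent=W
Step 3 (up): focus=W path=root depth=0 children=['V', 'C', 'J', 'I', 'O'] (at root)
Step 4 (down 4): focus=O path=4 depth=1 children=[] left=['V', 'C', 'J', 'I'] right=[] parent=W
Step 5 (up): focus=W path=root depth=0 children=['V', 'C', 'J', 'I', 'O'] (at root)

Answer: W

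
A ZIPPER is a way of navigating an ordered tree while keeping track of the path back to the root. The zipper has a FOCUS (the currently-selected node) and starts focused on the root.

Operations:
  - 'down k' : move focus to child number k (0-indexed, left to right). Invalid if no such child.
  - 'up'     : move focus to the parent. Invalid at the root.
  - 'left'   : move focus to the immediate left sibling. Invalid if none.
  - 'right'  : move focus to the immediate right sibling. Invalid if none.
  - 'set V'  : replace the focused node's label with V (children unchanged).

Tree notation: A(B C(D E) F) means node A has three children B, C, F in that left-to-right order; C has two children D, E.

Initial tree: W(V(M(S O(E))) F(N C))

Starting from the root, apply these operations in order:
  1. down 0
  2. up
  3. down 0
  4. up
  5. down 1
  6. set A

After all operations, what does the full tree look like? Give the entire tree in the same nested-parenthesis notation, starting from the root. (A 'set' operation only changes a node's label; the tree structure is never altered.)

Answer: W(V(M(S O(E))) A(N C))

Derivation:
Step 1 (down 0): focus=V path=0 depth=1 children=['M'] left=[] right=['F'] parent=W
Step 2 (up): focus=W path=root depth=0 children=['V', 'F'] (at root)
Step 3 (down 0): focus=V path=0 depth=1 children=['M'] left=[] right=['F'] parent=W
Step 4 (up): focus=W path=root depth=0 children=['V', 'F'] (at root)
Step 5 (down 1): focus=F path=1 depth=1 children=['N', 'C'] left=['V'] right=[] parent=W
Step 6 (set A): focus=A path=1 depth=1 children=['N', 'C'] left=['V'] right=[] parent=W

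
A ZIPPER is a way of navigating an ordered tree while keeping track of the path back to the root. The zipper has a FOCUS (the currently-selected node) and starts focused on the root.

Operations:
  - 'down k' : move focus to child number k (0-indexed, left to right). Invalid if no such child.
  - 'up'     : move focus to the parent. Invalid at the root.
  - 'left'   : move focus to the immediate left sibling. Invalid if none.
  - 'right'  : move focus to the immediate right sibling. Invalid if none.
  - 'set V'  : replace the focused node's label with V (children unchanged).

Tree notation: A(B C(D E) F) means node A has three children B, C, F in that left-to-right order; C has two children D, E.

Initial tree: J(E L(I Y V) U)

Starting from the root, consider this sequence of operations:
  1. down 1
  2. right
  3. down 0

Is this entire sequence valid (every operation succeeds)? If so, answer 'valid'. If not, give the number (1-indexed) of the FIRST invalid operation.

Step 1 (down 1): focus=L path=1 depth=1 children=['I', 'Y', 'V'] left=['E'] right=['U'] parent=J
Step 2 (right): focus=U path=2 depth=1 children=[] left=['E', 'L'] right=[] parent=J
Step 3 (down 0): INVALID

Answer: 3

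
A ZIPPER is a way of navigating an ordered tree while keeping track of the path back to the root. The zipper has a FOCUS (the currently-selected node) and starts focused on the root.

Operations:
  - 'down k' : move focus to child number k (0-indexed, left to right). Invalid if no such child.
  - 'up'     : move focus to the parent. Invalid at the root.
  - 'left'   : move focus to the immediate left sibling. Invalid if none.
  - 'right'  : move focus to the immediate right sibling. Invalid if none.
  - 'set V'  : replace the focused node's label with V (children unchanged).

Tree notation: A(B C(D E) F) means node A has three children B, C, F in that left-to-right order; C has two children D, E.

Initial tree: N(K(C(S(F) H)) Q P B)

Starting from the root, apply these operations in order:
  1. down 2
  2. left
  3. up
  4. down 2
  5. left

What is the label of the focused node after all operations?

Step 1 (down 2): focus=P path=2 depth=1 children=[] left=['K', 'Q'] right=['B'] parent=N
Step 2 (left): focus=Q path=1 depth=1 children=[] left=['K'] right=['P', 'B'] parent=N
Step 3 (up): focus=N path=root depth=0 children=['K', 'Q', 'P', 'B'] (at root)
Step 4 (down 2): focus=P path=2 depth=1 children=[] left=['K', 'Q'] right=['B'] parent=N
Step 5 (left): focus=Q path=1 depth=1 children=[] left=['K'] right=['P', 'B'] parent=N

Answer: Q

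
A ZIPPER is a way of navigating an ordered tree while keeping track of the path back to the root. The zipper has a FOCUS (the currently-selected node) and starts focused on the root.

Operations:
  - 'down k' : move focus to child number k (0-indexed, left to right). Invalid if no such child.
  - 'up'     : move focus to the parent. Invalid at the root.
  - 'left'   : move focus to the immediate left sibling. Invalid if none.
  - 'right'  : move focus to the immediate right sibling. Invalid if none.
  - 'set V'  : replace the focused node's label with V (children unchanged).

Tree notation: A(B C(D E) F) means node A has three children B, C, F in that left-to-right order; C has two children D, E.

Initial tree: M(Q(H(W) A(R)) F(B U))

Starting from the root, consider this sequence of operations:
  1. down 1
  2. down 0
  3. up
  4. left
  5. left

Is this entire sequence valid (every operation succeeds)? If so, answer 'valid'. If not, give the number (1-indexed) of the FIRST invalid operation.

Answer: 5

Derivation:
Step 1 (down 1): focus=F path=1 depth=1 children=['B', 'U'] left=['Q'] right=[] parent=M
Step 2 (down 0): focus=B path=1/0 depth=2 children=[] left=[] right=['U'] parent=F
Step 3 (up): focus=F path=1 depth=1 children=['B', 'U'] left=['Q'] right=[] parent=M
Step 4 (left): focus=Q path=0 depth=1 children=['H', 'A'] left=[] right=['F'] parent=M
Step 5 (left): INVALID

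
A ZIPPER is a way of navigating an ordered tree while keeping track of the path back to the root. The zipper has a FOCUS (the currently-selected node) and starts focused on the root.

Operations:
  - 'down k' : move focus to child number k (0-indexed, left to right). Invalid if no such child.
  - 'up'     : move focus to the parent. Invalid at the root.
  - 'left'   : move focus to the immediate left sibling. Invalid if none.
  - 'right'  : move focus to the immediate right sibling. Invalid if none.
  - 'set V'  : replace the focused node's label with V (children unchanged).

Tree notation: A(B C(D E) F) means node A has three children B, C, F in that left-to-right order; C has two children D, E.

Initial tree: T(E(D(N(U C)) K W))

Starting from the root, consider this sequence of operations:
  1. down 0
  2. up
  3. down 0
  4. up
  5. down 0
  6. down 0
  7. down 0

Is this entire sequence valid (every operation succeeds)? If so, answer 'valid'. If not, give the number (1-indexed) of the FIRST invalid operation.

Answer: valid

Derivation:
Step 1 (down 0): focus=E path=0 depth=1 children=['D', 'K', 'W'] left=[] right=[] parent=T
Step 2 (up): focus=T path=root depth=0 children=['E'] (at root)
Step 3 (down 0): focus=E path=0 depth=1 children=['D', 'K', 'W'] left=[] right=[] parent=T
Step 4 (up): focus=T path=root depth=0 children=['E'] (at root)
Step 5 (down 0): focus=E path=0 depth=1 children=['D', 'K', 'W'] left=[] right=[] parent=T
Step 6 (down 0): focus=D path=0/0 depth=2 children=['N'] left=[] right=['K', 'W'] parent=E
Step 7 (down 0): focus=N path=0/0/0 depth=3 children=['U', 'C'] left=[] right=[] parent=D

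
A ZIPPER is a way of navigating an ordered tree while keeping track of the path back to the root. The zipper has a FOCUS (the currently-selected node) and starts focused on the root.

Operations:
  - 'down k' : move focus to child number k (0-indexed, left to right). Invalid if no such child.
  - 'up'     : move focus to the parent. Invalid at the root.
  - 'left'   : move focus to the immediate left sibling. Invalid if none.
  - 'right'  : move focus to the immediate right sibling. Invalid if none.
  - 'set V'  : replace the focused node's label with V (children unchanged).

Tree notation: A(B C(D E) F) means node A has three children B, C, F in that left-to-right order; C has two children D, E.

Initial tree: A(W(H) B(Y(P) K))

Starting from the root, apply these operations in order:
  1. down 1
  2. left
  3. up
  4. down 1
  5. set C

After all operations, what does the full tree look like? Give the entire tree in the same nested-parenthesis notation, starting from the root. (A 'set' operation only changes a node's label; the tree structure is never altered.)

Answer: A(W(H) C(Y(P) K))

Derivation:
Step 1 (down 1): focus=B path=1 depth=1 children=['Y', 'K'] left=['W'] right=[] parent=A
Step 2 (left): focus=W path=0 depth=1 children=['H'] left=[] right=['B'] parent=A
Step 3 (up): focus=A path=root depth=0 children=['W', 'B'] (at root)
Step 4 (down 1): focus=B path=1 depth=1 children=['Y', 'K'] left=['W'] right=[] parent=A
Step 5 (set C): focus=C path=1 depth=1 children=['Y', 'K'] left=['W'] right=[] parent=A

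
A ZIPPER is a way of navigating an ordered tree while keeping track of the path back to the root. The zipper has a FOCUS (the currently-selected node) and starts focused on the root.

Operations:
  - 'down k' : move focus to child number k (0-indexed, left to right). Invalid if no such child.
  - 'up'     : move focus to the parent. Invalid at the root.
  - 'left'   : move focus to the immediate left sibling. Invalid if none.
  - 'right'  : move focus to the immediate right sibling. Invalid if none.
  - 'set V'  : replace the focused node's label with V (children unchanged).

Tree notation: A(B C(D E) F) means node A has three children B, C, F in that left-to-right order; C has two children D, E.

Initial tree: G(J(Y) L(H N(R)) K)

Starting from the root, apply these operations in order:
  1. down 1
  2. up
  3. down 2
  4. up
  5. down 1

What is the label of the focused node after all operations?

Answer: L

Derivation:
Step 1 (down 1): focus=L path=1 depth=1 children=['H', 'N'] left=['J'] right=['K'] parent=G
Step 2 (up): focus=G path=root depth=0 children=['J', 'L', 'K'] (at root)
Step 3 (down 2): focus=K path=2 depth=1 children=[] left=['J', 'L'] right=[] parent=G
Step 4 (up): focus=G path=root depth=0 children=['J', 'L', 'K'] (at root)
Step 5 (down 1): focus=L path=1 depth=1 children=['H', 'N'] left=['J'] right=['K'] parent=G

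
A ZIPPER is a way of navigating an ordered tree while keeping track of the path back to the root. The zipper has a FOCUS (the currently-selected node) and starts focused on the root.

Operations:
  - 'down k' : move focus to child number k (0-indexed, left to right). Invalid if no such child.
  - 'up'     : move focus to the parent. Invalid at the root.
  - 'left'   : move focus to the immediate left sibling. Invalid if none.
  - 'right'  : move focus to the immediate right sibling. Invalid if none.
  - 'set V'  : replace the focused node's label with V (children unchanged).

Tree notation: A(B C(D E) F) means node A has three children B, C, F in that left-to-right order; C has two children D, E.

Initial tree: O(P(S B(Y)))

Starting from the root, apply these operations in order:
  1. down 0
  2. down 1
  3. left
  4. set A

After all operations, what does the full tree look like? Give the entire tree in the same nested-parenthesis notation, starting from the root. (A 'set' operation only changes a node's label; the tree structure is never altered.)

Answer: O(P(A B(Y)))

Derivation:
Step 1 (down 0): focus=P path=0 depth=1 children=['S', 'B'] left=[] right=[] parent=O
Step 2 (down 1): focus=B path=0/1 depth=2 children=['Y'] left=['S'] right=[] parent=P
Step 3 (left): focus=S path=0/0 depth=2 children=[] left=[] right=['B'] parent=P
Step 4 (set A): focus=A path=0/0 depth=2 children=[] left=[] right=['B'] parent=P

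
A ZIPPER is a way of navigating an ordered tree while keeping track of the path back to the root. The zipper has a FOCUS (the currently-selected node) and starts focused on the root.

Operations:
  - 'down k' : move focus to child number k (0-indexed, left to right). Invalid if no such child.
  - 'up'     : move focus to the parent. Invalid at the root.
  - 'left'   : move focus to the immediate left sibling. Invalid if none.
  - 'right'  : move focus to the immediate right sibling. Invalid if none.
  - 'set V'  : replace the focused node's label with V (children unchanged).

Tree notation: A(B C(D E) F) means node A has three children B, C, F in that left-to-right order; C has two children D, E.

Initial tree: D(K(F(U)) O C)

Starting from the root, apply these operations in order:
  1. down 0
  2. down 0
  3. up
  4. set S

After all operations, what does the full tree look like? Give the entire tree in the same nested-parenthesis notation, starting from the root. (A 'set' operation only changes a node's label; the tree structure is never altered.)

Answer: D(S(F(U)) O C)

Derivation:
Step 1 (down 0): focus=K path=0 depth=1 children=['F'] left=[] right=['O', 'C'] parent=D
Step 2 (down 0): focus=F path=0/0 depth=2 children=['U'] left=[] right=[] parent=K
Step 3 (up): focus=K path=0 depth=1 children=['F'] left=[] right=['O', 'C'] parent=D
Step 4 (set S): focus=S path=0 depth=1 children=['F'] left=[] right=['O', 'C'] parent=D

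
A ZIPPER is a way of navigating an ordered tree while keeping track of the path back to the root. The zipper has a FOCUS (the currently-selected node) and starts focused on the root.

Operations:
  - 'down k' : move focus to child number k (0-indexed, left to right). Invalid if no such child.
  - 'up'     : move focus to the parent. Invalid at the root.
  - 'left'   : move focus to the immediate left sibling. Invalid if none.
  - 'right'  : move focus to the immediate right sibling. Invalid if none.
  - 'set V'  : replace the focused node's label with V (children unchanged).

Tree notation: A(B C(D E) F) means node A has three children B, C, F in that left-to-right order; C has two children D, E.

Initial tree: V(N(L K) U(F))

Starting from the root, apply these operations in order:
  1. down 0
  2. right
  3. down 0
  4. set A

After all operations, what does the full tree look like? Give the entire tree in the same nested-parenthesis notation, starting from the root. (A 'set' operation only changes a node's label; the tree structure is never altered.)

Answer: V(N(L K) U(A))

Derivation:
Step 1 (down 0): focus=N path=0 depth=1 children=['L', 'K'] left=[] right=['U'] parent=V
Step 2 (right): focus=U path=1 depth=1 children=['F'] left=['N'] right=[] parent=V
Step 3 (down 0): focus=F path=1/0 depth=2 children=[] left=[] right=[] parent=U
Step 4 (set A): focus=A path=1/0 depth=2 children=[] left=[] right=[] parent=U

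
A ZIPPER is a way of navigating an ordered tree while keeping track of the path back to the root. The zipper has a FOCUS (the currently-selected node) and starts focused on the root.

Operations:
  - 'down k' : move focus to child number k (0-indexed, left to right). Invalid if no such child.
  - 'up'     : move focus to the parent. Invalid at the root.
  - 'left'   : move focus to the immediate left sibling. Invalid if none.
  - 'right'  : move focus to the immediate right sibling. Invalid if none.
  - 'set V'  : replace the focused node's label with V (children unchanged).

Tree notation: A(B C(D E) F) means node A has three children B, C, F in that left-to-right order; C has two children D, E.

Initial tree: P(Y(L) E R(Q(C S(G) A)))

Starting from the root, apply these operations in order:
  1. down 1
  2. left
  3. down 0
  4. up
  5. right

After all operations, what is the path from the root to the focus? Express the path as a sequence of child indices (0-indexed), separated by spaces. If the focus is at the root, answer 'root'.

Step 1 (down 1): focus=E path=1 depth=1 children=[] left=['Y'] right=['R'] parent=P
Step 2 (left): focus=Y path=0 depth=1 children=['L'] left=[] right=['E', 'R'] parent=P
Step 3 (down 0): focus=L path=0/0 depth=2 children=[] left=[] right=[] parent=Y
Step 4 (up): focus=Y path=0 depth=1 children=['L'] left=[] right=['E', 'R'] parent=P
Step 5 (right): focus=E path=1 depth=1 children=[] left=['Y'] right=['R'] parent=P

Answer: 1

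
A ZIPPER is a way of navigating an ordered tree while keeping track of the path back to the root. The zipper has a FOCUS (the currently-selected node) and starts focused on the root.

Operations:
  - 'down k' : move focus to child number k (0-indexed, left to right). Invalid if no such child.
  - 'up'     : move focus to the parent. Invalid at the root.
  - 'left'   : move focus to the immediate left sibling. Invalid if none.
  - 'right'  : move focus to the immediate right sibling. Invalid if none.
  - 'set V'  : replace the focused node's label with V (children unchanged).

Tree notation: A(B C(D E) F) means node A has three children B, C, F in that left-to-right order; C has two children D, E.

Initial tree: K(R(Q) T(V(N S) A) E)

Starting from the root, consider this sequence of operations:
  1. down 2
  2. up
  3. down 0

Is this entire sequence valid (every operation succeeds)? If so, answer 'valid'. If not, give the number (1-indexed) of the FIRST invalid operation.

Step 1 (down 2): focus=E path=2 depth=1 children=[] left=['R', 'T'] right=[] parent=K
Step 2 (up): focus=K path=root depth=0 children=['R', 'T', 'E'] (at root)
Step 3 (down 0): focus=R path=0 depth=1 children=['Q'] left=[] right=['T', 'E'] parent=K

Answer: valid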